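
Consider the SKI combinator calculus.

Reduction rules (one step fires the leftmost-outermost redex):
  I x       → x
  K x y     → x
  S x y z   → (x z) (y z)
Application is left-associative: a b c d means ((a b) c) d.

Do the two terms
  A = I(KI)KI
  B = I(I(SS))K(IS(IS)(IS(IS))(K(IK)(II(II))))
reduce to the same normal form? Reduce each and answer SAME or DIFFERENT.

Term A:
  start: I(KI)KI
  step 1: KIKI
  step 2: II
  step 3: I

Term B:
  start: I(I(SS))K(IS(IS)(IS(IS))(K(IK)(II(II))))
  step 1: I(SS)K(IS(IS)(IS(IS))(K(IK)(II(II))))
  step 2: SSK(IS(IS)(IS(IS))(K(IK)(II(II))))
  step 3: S(IS(IS)(IS(IS))(K(IK)(II(II))))(K(IS(IS)(IS(IS))(K(IK)(II(II)))))
  step 4: S(S(IS)(IS(IS))(K(IK)(II(II))))(K(IS(IS)(IS(IS))(K(IK)(II(II)))))
  step 5: S(IS(K(IK)(II(II)))(IS(IS)(K(IK)(II(II)))))(K(IS(IS)(IS(IS))(K(IK)(II(II)))))
  step 6: S(S(K(IK)(II(II)))(IS(IS)(K(IK)(II(II)))))(K(IS(IS)(IS(IS))(K(IK)(II(II)))))
  step 7: S(S(IK)(IS(IS)(K(IK)(II(II)))))(K(IS(IS)(IS(IS))(K(IK)(II(II)))))
  step 8: S(SK(IS(IS)(K(IK)(II(II)))))(K(IS(IS)(IS(IS))(K(IK)(II(II)))))
  step 9: S(SK(S(IS)(K(IK)(II(II)))))(K(IS(IS)(IS(IS))(K(IK)(II(II)))))
  step 10: S(SK(SS(K(IK)(II(II)))))(K(IS(IS)(IS(IS))(K(IK)(II(II)))))
  step 11: S(SK(SS(IK)))(K(IS(IS)(IS(IS))(K(IK)(II(II)))))
  step 12: S(SK(SSK))(K(IS(IS)(IS(IS))(K(IK)(II(II)))))
  step 13: S(SK(SSK))(K(S(IS)(IS(IS))(K(IK)(II(II)))))
  step 14: S(SK(SSK))(K(IS(K(IK)(II(II)))(IS(IS)(K(IK)(II(II))))))
  step 15: S(SK(SSK))(K(S(K(IK)(II(II)))(IS(IS)(K(IK)(II(II))))))
  step 16: S(SK(SSK))(K(S(IK)(IS(IS)(K(IK)(II(II))))))
  step 17: S(SK(SSK))(K(SK(IS(IS)(K(IK)(II(II))))))
  step 18: S(SK(SSK))(K(SK(S(IS)(K(IK)(II(II))))))
  step 19: S(SK(SSK))(K(SK(SS(K(IK)(II(II))))))
  step 20: S(SK(SSK))(K(SK(SS(IK))))
  step 21: S(SK(SSK))(K(SK(SSK)))

Answer: DIFFERENT — A ⇓ I, B ⇓ S(SK(SSK))(K(SK(SSK)))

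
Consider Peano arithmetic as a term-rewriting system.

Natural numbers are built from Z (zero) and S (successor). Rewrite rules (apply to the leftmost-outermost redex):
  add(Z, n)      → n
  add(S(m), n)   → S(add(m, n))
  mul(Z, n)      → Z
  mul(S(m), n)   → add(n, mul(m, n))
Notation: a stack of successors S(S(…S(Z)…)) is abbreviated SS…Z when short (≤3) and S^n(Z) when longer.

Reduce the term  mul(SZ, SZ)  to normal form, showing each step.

Answer: normal form = SZ  (in 4 steps)

Reduction:
  start: mul(SZ, SZ)
  step 1: add(SZ, mul(Z, SZ))
  step 2: S(add(Z, mul(Z, SZ)))
  step 3: S(mul(Z, SZ))
  step 4: SZ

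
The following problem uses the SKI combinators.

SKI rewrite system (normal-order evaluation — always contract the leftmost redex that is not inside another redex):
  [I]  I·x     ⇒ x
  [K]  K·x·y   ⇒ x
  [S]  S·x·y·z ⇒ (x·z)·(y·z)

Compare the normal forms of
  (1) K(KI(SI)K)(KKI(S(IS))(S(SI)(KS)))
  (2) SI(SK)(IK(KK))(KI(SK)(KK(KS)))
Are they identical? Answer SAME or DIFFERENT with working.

Term A:
  start: K(KI(SI)K)(KKI(S(IS))(S(SI)(KS)))
  →1  KI(SI)K
  →2  IK
  →3  K

Term B:
  start: SI(SK)(IK(KK))(KI(SK)(KK(KS)))
  →1  I(IK(KK))(SK(IK(KK)))(KI(SK)(KK(KS)))
  →2  IK(KK)(SK(IK(KK)))(KI(SK)(KK(KS)))
  →3  K(KK)(SK(IK(KK)))(KI(SK)(KK(KS)))
  →4  KK(KI(SK)(KK(KS)))
  →5  K

Answer: SAME — A ⇓ K, B ⇓ K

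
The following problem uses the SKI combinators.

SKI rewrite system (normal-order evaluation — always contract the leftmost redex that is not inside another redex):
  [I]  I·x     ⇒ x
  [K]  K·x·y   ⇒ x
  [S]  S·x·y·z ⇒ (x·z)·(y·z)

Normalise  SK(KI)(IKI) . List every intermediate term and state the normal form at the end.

Answer: normal form = KI  (in 3 steps)

Reduction:
  start: SK(KI)(IKI)
  [1] K(IKI)(KI(IKI))
  [2] IKI
  [3] KI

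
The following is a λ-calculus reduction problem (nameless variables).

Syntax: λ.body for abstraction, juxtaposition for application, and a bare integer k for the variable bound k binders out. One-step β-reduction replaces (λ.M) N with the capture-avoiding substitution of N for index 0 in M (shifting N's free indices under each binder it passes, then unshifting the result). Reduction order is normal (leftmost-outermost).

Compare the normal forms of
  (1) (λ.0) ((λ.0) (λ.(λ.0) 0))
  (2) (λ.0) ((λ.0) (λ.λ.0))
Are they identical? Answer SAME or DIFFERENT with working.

Term A:
  start: (λ.0) ((λ.0) (λ.(λ.0) 0))
  →1  (λ.0) (λ.(λ.0) 0)
  →2  λ.(λ.0) 0
  →3  λ.0

Term B:
  start: (λ.0) ((λ.0) (λ.λ.0))
  →1  (λ.0) (λ.λ.0)
  →2  λ.λ.0

Answer: DIFFERENT — A ⇓ λ.0, B ⇓ λ.λ.0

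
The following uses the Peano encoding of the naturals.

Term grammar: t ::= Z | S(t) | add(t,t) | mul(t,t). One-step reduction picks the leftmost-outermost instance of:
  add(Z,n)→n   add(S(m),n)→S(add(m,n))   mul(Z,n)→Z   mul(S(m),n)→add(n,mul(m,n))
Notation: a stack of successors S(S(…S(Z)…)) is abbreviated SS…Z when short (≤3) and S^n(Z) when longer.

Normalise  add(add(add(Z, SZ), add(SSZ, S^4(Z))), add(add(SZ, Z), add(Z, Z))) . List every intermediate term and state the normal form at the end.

Answer: normal form = S^8(Z)  (in 19 steps)

Derivation:
  start: add(add(add(Z, SZ), add(SSZ, S^4(Z))), add(add(SZ, Z), add(Z, Z)))
  →1  add(add(SZ, add(SSZ, S^4(Z))), add(add(SZ, Z), add(Z, Z)))
  →2  add(S(add(Z, add(SSZ, S^4(Z)))), add(add(SZ, Z), add(Z, Z)))
  →3  S(add(add(Z, add(SSZ, S^4(Z))), add(add(SZ, Z), add(Z, Z))))
  →4  S(add(add(SSZ, S^4(Z)), add(add(SZ, Z), add(Z, Z))))
  →5  S(add(S(add(SZ, S^4(Z))), add(add(SZ, Z), add(Z, Z))))
  →6  S(S(add(add(SZ, S^4(Z)), add(add(SZ, Z), add(Z, Z)))))
  →7  S(S(add(S(add(Z, S^4(Z))), add(add(SZ, Z), add(Z, Z)))))
  →8  S(S(S(add(add(Z, S^4(Z)), add(add(SZ, Z), add(Z, Z))))))
  →9  S(S(S(add(S^4(Z), add(add(SZ, Z), add(Z, Z))))))
  →10  S(S(S(S(add(SSSZ, add(add(SZ, Z), add(Z, Z)))))))
  →11  S(S(S(S(S(add(SSZ, add(add(SZ, Z), add(Z, Z))))))))
  →12  S(S(S(S(S(S(add(SZ, add(add(SZ, Z), add(Z, Z)))))))))
  →13  S(S(S(S(S(S(S(add(Z, add(add(SZ, Z), add(Z, Z))))))))))
  →14  S(S(S(S(S(S(S(add(add(SZ, Z), add(Z, Z)))))))))
  →15  S(S(S(S(S(S(S(add(S(add(Z, Z)), add(Z, Z)))))))))
  →16  S(S(S(S(S(S(S(S(add(add(Z, Z), add(Z, Z))))))))))
  →17  S(S(S(S(S(S(S(S(add(Z, add(Z, Z))))))))))
  →18  S(S(S(S(S(S(S(S(add(Z, Z)))))))))
  →19  S^8(Z)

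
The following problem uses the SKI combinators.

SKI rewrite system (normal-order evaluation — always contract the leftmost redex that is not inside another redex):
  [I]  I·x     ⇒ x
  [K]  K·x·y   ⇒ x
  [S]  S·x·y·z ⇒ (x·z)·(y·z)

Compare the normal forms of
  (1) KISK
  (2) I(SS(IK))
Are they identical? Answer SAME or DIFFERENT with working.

Term A:
  start: KISK
  step 1: IK
  step 2: K

Term B:
  start: I(SS(IK))
  step 1: SS(IK)
  step 2: SSK

Answer: DIFFERENT — A ⇓ K, B ⇓ SSK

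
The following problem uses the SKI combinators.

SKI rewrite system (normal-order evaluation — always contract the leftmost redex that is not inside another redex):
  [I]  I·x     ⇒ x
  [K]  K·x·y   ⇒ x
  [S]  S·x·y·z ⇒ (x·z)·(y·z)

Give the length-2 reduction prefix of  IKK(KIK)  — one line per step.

Answer: after 2 steps: K

Reduction:
  start: IKK(KIK)
  step 1: KK(KIK)
  step 2: K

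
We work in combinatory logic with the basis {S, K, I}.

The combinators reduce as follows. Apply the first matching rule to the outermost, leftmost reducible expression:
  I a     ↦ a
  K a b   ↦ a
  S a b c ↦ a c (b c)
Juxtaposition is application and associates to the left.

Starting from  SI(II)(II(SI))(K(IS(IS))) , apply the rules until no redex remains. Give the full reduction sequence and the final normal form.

Answer: normal form = SS  (in 9 steps)

Derivation:
  start: SI(II)(II(SI))(K(IS(IS)))
  [1] I(II(SI))(II(II(SI)))(K(IS(IS)))
  [2] II(SI)(II(II(SI)))(K(IS(IS)))
  [3] I(SI)(II(II(SI)))(K(IS(IS)))
  [4] SI(II(II(SI)))(K(IS(IS)))
  [5] I(K(IS(IS)))(II(II(SI))(K(IS(IS))))
  [6] K(IS(IS))(II(II(SI))(K(IS(IS))))
  [7] IS(IS)
  [8] S(IS)
  [9] SS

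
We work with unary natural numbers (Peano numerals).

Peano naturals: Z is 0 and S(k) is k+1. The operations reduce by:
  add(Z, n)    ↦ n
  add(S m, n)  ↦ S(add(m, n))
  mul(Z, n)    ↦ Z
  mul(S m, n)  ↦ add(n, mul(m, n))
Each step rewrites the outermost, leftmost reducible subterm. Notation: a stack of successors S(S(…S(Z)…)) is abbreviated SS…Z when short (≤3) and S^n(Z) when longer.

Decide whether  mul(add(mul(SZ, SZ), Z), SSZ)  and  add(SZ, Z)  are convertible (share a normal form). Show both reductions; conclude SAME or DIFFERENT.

Answer: DIFFERENT — A ⇓ SSZ, B ⇓ SZ

Working:
Term A:
  start: mul(add(mul(SZ, SZ), Z), SSZ)
  [1] mul(add(add(SZ, mul(Z, SZ)), Z), SSZ)
  [2] mul(add(S(add(Z, mul(Z, SZ))), Z), SSZ)
  [3] mul(S(add(add(Z, mul(Z, SZ)), Z)), SSZ)
  [4] add(SSZ, mul(add(add(Z, mul(Z, SZ)), Z), SSZ))
  [5] S(add(SZ, mul(add(add(Z, mul(Z, SZ)), Z), SSZ)))
  [6] S(S(add(Z, mul(add(add(Z, mul(Z, SZ)), Z), SSZ))))
  [7] S(S(mul(add(add(Z, mul(Z, SZ)), Z), SSZ)))
  [8] S(S(mul(add(mul(Z, SZ), Z), SSZ)))
  [9] S(S(mul(add(Z, Z), SSZ)))
  [10] S(S(mul(Z, SSZ)))
  [11] SSZ

Term B:
  start: add(SZ, Z)
  [1] S(add(Z, Z))
  [2] SZ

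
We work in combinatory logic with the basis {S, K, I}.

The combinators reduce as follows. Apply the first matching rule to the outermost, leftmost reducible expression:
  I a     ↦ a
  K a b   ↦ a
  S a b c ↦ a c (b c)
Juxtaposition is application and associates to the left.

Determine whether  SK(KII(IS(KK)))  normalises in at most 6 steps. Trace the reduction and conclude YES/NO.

  start: SK(KII(IS(KK)))
  [1] SK(I(IS(KK)))
  [2] SK(IS(KK))
  [3] SK(S(KK))

Answer: YES — reaches normal form SK(S(KK)) in 3 ≤ 6 steps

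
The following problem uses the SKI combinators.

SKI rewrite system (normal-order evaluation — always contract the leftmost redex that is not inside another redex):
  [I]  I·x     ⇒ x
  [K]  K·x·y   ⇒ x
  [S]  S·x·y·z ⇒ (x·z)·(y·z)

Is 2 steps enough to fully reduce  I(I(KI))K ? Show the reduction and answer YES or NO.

Answer: NO — after 2 steps the term is KIK, not yet normal

Reduction:
  start: I(I(KI))K
  [1] I(KI)K
  [2] KIK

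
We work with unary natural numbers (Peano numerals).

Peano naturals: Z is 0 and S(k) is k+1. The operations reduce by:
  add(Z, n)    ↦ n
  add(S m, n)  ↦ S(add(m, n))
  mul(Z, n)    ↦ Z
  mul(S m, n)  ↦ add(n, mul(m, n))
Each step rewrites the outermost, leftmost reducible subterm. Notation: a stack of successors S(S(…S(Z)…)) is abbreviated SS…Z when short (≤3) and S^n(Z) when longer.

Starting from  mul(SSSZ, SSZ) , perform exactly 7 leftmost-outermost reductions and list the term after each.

  start: mul(SSSZ, SSZ)
  →1  add(SSZ, mul(SSZ, SSZ))
  →2  S(add(SZ, mul(SSZ, SSZ)))
  →3  S(S(add(Z, mul(SSZ, SSZ))))
  →4  S(S(mul(SSZ, SSZ)))
  →5  S(S(add(SSZ, mul(SZ, SSZ))))
  →6  S(S(S(add(SZ, mul(SZ, SSZ)))))
  →7  S(S(S(S(add(Z, mul(SZ, SSZ))))))

Answer: after 7 steps: S(S(S(S(add(Z, mul(SZ, SSZ))))))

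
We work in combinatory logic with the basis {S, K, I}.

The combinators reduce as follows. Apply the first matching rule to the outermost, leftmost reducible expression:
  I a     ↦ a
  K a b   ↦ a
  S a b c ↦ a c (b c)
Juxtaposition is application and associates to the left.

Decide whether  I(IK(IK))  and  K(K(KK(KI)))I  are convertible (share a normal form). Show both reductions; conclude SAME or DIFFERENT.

Answer: SAME — A ⇓ KK, B ⇓ KK

Working:
Term A:
  start: I(IK(IK))
  →1  IK(IK)
  →2  K(IK)
  →3  KK

Term B:
  start: K(K(KK(KI)))I
  →1  K(KK(KI))
  →2  KK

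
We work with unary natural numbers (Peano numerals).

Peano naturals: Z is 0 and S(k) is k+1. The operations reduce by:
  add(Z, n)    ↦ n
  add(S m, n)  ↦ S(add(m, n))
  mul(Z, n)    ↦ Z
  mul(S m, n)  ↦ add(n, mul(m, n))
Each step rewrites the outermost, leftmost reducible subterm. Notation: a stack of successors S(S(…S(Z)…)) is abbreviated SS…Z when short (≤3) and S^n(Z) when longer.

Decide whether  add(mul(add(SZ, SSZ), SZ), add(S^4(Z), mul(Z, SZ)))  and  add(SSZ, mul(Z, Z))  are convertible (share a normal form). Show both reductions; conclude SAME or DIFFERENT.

Term A:
  start: add(mul(add(SZ, SSZ), SZ), add(S^4(Z), mul(Z, SZ)))
  →1  add(mul(S(add(Z, SSZ)), SZ), add(S^4(Z), mul(Z, SZ)))
  →2  add(add(SZ, mul(add(Z, SSZ), SZ)), add(S^4(Z), mul(Z, SZ)))
  →3  add(S(add(Z, mul(add(Z, SSZ), SZ))), add(S^4(Z), mul(Z, SZ)))
  →4  S(add(add(Z, mul(add(Z, SSZ), SZ)), add(S^4(Z), mul(Z, SZ))))
  →5  S(add(mul(add(Z, SSZ), SZ), add(S^4(Z), mul(Z, SZ))))
  →6  S(add(mul(SSZ, SZ), add(S^4(Z), mul(Z, SZ))))
  →7  S(add(add(SZ, mul(SZ, SZ)), add(S^4(Z), mul(Z, SZ))))
  →8  S(add(S(add(Z, mul(SZ, SZ))), add(S^4(Z), mul(Z, SZ))))
  →9  S(S(add(add(Z, mul(SZ, SZ)), add(S^4(Z), mul(Z, SZ)))))
  →10  S(S(add(mul(SZ, SZ), add(S^4(Z), mul(Z, SZ)))))
  →11  S(S(add(add(SZ, mul(Z, SZ)), add(S^4(Z), mul(Z, SZ)))))
  →12  S(S(add(S(add(Z, mul(Z, SZ))), add(S^4(Z), mul(Z, SZ)))))
  →13  S(S(S(add(add(Z, mul(Z, SZ)), add(S^4(Z), mul(Z, SZ))))))
  →14  S(S(S(add(mul(Z, SZ), add(S^4(Z), mul(Z, SZ))))))
  →15  S(S(S(add(Z, add(S^4(Z), mul(Z, SZ))))))
  →16  S(S(S(add(S^4(Z), mul(Z, SZ)))))
  →17  S(S(S(S(add(SSSZ, mul(Z, SZ))))))
  →18  S(S(S(S(S(add(SSZ, mul(Z, SZ)))))))
  →19  S(S(S(S(S(S(add(SZ, mul(Z, SZ))))))))
  →20  S(S(S(S(S(S(S(add(Z, mul(Z, SZ)))))))))
  →21  S(S(S(S(S(S(S(mul(Z, SZ))))))))
  →22  S^7(Z)

Term B:
  start: add(SSZ, mul(Z, Z))
  →1  S(add(SZ, mul(Z, Z)))
  →2  S(S(add(Z, mul(Z, Z))))
  →3  S(S(mul(Z, Z)))
  →4  SSZ

Answer: DIFFERENT — A ⇓ S^7(Z), B ⇓ SSZ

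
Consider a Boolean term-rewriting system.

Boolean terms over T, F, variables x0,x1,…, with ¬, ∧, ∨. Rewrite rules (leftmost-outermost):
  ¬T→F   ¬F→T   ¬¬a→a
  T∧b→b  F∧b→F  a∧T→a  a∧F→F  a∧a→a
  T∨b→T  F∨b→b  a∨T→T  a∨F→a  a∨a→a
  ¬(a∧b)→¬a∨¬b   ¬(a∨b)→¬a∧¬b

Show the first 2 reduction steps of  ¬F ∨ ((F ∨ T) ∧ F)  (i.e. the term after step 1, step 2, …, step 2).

Answer: after 2 steps: T

Working:
  start: ¬F ∨ ((F ∨ T) ∧ F)
  [1] T ∨ ((F ∨ T) ∧ F)
  [2] T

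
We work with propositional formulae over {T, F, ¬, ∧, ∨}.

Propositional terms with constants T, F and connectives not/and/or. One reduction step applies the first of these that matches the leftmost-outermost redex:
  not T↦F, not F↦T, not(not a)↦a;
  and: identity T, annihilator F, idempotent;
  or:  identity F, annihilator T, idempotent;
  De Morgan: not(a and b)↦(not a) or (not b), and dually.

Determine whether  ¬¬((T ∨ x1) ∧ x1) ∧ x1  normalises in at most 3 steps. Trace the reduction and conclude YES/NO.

  start: ¬¬((T ∨ x1) ∧ x1) ∧ x1
  step 1: ((T ∨ x1) ∧ x1) ∧ x1
  step 2: (T ∧ x1) ∧ x1
  step 3: x1 ∧ x1

Answer: NO — after 3 steps the term is x1 ∧ x1, not yet normal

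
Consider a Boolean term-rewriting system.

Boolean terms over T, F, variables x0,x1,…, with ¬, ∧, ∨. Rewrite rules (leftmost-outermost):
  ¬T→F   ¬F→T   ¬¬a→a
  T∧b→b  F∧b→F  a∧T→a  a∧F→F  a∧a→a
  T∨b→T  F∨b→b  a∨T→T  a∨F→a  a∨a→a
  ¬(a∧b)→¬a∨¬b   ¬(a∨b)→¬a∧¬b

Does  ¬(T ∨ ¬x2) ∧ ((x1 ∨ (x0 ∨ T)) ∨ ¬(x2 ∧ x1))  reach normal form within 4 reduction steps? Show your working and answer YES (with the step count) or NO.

Answer: YES — reaches normal form F in 4 ≤ 4 steps

Reduction:
  start: ¬(T ∨ ¬x2) ∧ ((x1 ∨ (x0 ∨ T)) ∨ ¬(x2 ∧ x1))
  step 1: (¬T ∧ ¬¬x2) ∧ ((x1 ∨ (x0 ∨ T)) ∨ ¬(x2 ∧ x1))
  step 2: (F ∧ ¬¬x2) ∧ ((x1 ∨ (x0 ∨ T)) ∨ ¬(x2 ∧ x1))
  step 3: F ∧ ((x1 ∨ (x0 ∨ T)) ∨ ¬(x2 ∧ x1))
  step 4: F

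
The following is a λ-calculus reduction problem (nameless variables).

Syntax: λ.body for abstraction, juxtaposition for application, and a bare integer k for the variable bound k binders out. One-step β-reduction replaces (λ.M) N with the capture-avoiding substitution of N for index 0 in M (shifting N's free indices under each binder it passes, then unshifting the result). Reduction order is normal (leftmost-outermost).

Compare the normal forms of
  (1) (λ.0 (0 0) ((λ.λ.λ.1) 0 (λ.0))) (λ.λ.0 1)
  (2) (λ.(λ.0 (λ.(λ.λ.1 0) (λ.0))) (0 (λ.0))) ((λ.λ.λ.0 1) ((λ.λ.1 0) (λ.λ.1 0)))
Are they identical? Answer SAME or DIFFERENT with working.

Answer: SAME — A ⇓ λ.0, B ⇓ λ.0

Reduction:
Term A:
  start: (λ.0 (0 0) ((λ.λ.λ.1) 0 (λ.0))) (λ.λ.0 1)
  →1  (λ.λ.0 1) ((λ.λ.0 1) (λ.λ.0 1)) ((λ.λ.λ.1) (λ.λ.0 1) (λ.0))
  →2  (λ.0 ((λ.λ.0 1) (λ.λ.0 1))) ((λ.λ.λ.1) (λ.λ.0 1) (λ.0))
  →3  (λ.λ.λ.1) (λ.λ.0 1) (λ.0) ((λ.λ.0 1) (λ.λ.0 1))
  →4  (λ.λ.1) (λ.0) ((λ.λ.0 1) (λ.λ.0 1))
  →5  (λ.λ.0) ((λ.λ.0 1) (λ.λ.0 1))
  →6  λ.0

Term B:
  start: (λ.(λ.0 (λ.(λ.λ.1 0) (λ.0))) (0 (λ.0))) ((λ.λ.λ.0 1) ((λ.λ.1 0) (λ.λ.1 0)))
  →1  (λ.0 (λ.(λ.λ.1 0) (λ.0))) ((λ.λ.λ.0 1) ((λ.λ.1 0) (λ.λ.1 0)) (λ.0))
  →2  (λ.λ.λ.0 1) ((λ.λ.1 0) (λ.λ.1 0)) (λ.0) (λ.(λ.λ.1 0) (λ.0))
  →3  (λ.λ.0 1) (λ.0) (λ.(λ.λ.1 0) (λ.0))
  →4  (λ.0 (λ.0)) (λ.(λ.λ.1 0) (λ.0))
  →5  (λ.(λ.λ.1 0) (λ.0)) (λ.0)
  →6  (λ.λ.1 0) (λ.0)
  →7  λ.(λ.0) 0
  →8  λ.0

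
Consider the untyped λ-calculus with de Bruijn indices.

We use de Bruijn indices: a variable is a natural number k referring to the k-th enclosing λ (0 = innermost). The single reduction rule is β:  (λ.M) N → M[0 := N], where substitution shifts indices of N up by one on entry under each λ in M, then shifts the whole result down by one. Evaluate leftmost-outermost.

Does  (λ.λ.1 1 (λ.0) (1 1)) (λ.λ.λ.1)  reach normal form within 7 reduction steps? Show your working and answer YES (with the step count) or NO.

Answer: YES — reaches normal form λ.λ.0 in 4 ≤ 7 steps

Derivation:
  start: (λ.λ.1 1 (λ.0) (1 1)) (λ.λ.λ.1)
  →1  λ.(λ.λ.λ.1) (λ.λ.λ.1) (λ.0) ((λ.λ.λ.1) (λ.λ.λ.1))
  →2  λ.(λ.λ.1) (λ.0) ((λ.λ.λ.1) (λ.λ.λ.1))
  →3  λ.(λ.λ.0) ((λ.λ.λ.1) (λ.λ.λ.1))
  →4  λ.λ.0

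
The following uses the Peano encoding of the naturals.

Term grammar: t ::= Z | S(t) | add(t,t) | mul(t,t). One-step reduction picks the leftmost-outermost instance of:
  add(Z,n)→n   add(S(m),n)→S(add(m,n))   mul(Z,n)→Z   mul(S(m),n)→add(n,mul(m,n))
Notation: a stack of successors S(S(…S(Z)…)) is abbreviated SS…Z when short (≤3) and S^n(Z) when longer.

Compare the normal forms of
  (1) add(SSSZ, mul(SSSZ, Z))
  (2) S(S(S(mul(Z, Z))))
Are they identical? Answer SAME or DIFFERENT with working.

Term A:
  start: add(SSSZ, mul(SSSZ, Z))
  step 1: S(add(SSZ, mul(SSSZ, Z)))
  step 2: S(S(add(SZ, mul(SSSZ, Z))))
  step 3: S(S(S(add(Z, mul(SSSZ, Z)))))
  step 4: S(S(S(mul(SSSZ, Z))))
  step 5: S(S(S(add(Z, mul(SSZ, Z)))))
  step 6: S(S(S(mul(SSZ, Z))))
  step 7: S(S(S(add(Z, mul(SZ, Z)))))
  step 8: S(S(S(mul(SZ, Z))))
  step 9: S(S(S(add(Z, mul(Z, Z)))))
  step 10: S(S(S(mul(Z, Z))))
  step 11: SSSZ

Term B:
  start: S(S(S(mul(Z, Z))))
  step 1: SSSZ

Answer: SAME — A ⇓ SSSZ, B ⇓ SSSZ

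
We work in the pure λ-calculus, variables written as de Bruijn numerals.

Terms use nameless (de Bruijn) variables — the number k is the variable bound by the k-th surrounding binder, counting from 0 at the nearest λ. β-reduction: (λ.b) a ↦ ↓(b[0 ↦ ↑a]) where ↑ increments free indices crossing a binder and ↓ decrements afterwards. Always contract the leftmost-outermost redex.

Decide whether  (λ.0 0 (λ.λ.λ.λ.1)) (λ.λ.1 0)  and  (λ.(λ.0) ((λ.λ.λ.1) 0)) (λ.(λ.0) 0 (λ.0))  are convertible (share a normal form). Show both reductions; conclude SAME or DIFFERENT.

Answer: DIFFERENT — A ⇓ λ.λ.λ.λ.1, B ⇓ λ.λ.1

Derivation:
Term A:
  start: (λ.0 0 (λ.λ.λ.λ.1)) (λ.λ.1 0)
  →1  (λ.λ.1 0) (λ.λ.1 0) (λ.λ.λ.λ.1)
  →2  (λ.(λ.λ.1 0) 0) (λ.λ.λ.λ.1)
  →3  (λ.λ.1 0) (λ.λ.λ.λ.1)
  →4  λ.(λ.λ.λ.λ.1) 0
  →5  λ.λ.λ.λ.1

Term B:
  start: (λ.(λ.0) ((λ.λ.λ.1) 0)) (λ.(λ.0) 0 (λ.0))
  →1  (λ.0) ((λ.λ.λ.1) (λ.(λ.0) 0 (λ.0)))
  →2  (λ.λ.λ.1) (λ.(λ.0) 0 (λ.0))
  →3  λ.λ.1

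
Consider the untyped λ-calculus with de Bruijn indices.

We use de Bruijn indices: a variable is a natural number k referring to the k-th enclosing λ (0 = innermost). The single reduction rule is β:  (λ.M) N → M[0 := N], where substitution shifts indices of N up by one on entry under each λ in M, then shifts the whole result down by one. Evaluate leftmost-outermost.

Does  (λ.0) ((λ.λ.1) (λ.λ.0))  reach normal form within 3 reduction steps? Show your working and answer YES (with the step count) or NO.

  start: (λ.0) ((λ.λ.1) (λ.λ.0))
  [1] (λ.λ.1) (λ.λ.0)
  [2] λ.λ.λ.0

Answer: YES — reaches normal form λ.λ.λ.0 in 2 ≤ 3 steps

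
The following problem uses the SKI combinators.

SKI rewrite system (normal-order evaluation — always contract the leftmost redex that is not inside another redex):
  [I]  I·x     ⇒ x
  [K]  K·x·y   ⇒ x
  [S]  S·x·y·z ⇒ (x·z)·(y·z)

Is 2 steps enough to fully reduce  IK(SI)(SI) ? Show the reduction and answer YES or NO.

Answer: YES — reaches normal form SI in 2 ≤ 2 steps

Reduction:
  start: IK(SI)(SI)
  →1  K(SI)(SI)
  →2  SI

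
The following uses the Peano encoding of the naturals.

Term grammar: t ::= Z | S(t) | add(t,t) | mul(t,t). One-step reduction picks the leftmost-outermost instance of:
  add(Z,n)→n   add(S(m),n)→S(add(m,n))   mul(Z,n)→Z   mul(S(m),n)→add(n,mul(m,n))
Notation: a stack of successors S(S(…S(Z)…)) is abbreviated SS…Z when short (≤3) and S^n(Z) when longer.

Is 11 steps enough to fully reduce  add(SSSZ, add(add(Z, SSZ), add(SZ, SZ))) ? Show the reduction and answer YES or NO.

Answer: YES — reaches normal form S^7(Z) in 10 ≤ 11 steps

Working:
  start: add(SSSZ, add(add(Z, SSZ), add(SZ, SZ)))
  [1] S(add(SSZ, add(add(Z, SSZ), add(SZ, SZ))))
  [2] S(S(add(SZ, add(add(Z, SSZ), add(SZ, SZ)))))
  [3] S(S(S(add(Z, add(add(Z, SSZ), add(SZ, SZ))))))
  [4] S(S(S(add(add(Z, SSZ), add(SZ, SZ)))))
  [5] S(S(S(add(SSZ, add(SZ, SZ)))))
  [6] S(S(S(S(add(SZ, add(SZ, SZ))))))
  [7] S(S(S(S(S(add(Z, add(SZ, SZ)))))))
  [8] S(S(S(S(S(add(SZ, SZ))))))
  [9] S(S(S(S(S(S(add(Z, SZ)))))))
  [10] S^7(Z)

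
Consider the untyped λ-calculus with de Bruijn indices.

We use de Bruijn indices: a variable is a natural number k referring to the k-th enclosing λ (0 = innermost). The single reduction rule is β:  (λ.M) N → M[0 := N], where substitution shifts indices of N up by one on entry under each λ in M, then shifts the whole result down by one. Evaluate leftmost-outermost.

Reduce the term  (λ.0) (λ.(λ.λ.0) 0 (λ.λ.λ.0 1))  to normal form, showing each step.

  start: (λ.0) (λ.(λ.λ.0) 0 (λ.λ.λ.0 1))
  →1  λ.(λ.λ.0) 0 (λ.λ.λ.0 1)
  →2  λ.(λ.0) (λ.λ.λ.0 1)
  →3  λ.λ.λ.λ.0 1

Answer: normal form = λ.λ.λ.λ.0 1  (in 3 steps)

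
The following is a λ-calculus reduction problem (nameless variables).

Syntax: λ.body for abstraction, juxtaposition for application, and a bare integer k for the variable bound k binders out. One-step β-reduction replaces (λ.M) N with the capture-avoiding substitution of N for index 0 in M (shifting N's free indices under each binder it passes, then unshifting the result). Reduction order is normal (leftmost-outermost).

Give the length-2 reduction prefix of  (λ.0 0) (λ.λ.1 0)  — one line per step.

  start: (λ.0 0) (λ.λ.1 0)
  →1  (λ.λ.1 0) (λ.λ.1 0)
  →2  λ.(λ.λ.1 0) 0

Answer: after 2 steps: λ.(λ.λ.1 0) 0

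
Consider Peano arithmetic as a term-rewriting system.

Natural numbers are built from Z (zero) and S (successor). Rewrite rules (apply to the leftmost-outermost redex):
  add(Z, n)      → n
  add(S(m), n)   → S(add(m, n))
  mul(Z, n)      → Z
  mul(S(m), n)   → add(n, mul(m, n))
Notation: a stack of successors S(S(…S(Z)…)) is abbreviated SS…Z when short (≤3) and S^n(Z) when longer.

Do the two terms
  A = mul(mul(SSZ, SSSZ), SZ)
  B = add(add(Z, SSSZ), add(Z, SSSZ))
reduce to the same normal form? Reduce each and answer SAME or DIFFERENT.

Term A:
  start: mul(mul(SSZ, SSSZ), SZ)
  step 1: mul(add(SSSZ, mul(SZ, SSSZ)), SZ)
  step 2: mul(S(add(SSZ, mul(SZ, SSSZ))), SZ)
  step 3: add(SZ, mul(add(SSZ, mul(SZ, SSSZ)), SZ))
  step 4: S(add(Z, mul(add(SSZ, mul(SZ, SSSZ)), SZ)))
  step 5: S(mul(add(SSZ, mul(SZ, SSSZ)), SZ))
  step 6: S(mul(S(add(SZ, mul(SZ, SSSZ))), SZ))
  step 7: S(add(SZ, mul(add(SZ, mul(SZ, SSSZ)), SZ)))
  step 8: S(S(add(Z, mul(add(SZ, mul(SZ, SSSZ)), SZ))))
  step 9: S(S(mul(add(SZ, mul(SZ, SSSZ)), SZ)))
  step 10: S(S(mul(S(add(Z, mul(SZ, SSSZ))), SZ)))
  step 11: S(S(add(SZ, mul(add(Z, mul(SZ, SSSZ)), SZ))))
  step 12: S(S(S(add(Z, mul(add(Z, mul(SZ, SSSZ)), SZ)))))
  step 13: S(S(S(mul(add(Z, mul(SZ, SSSZ)), SZ))))
  step 14: S(S(S(mul(mul(SZ, SSSZ), SZ))))
  step 15: S(S(S(mul(add(SSSZ, mul(Z, SSSZ)), SZ))))
  step 16: S(S(S(mul(S(add(SSZ, mul(Z, SSSZ))), SZ))))
  step 17: S(S(S(add(SZ, mul(add(SSZ, mul(Z, SSSZ)), SZ)))))
  step 18: S(S(S(S(add(Z, mul(add(SSZ, mul(Z, SSSZ)), SZ))))))
  step 19: S(S(S(S(mul(add(SSZ, mul(Z, SSSZ)), SZ)))))
  step 20: S(S(S(S(mul(S(add(SZ, mul(Z, SSSZ))), SZ)))))
  step 21: S(S(S(S(add(SZ, mul(add(SZ, mul(Z, SSSZ)), SZ))))))
  step 22: S(S(S(S(S(add(Z, mul(add(SZ, mul(Z, SSSZ)), SZ)))))))
  step 23: S(S(S(S(S(mul(add(SZ, mul(Z, SSSZ)), SZ))))))
  step 24: S(S(S(S(S(mul(S(add(Z, mul(Z, SSSZ))), SZ))))))
  step 25: S(S(S(S(S(add(SZ, mul(add(Z, mul(Z, SSSZ)), SZ)))))))
  step 26: S(S(S(S(S(S(add(Z, mul(add(Z, mul(Z, SSSZ)), SZ))))))))
  step 27: S(S(S(S(S(S(mul(add(Z, mul(Z, SSSZ)), SZ)))))))
  step 28: S(S(S(S(S(S(mul(mul(Z, SSSZ), SZ)))))))
  step 29: S(S(S(S(S(S(mul(Z, SZ)))))))
  step 30: S^6(Z)

Term B:
  start: add(add(Z, SSSZ), add(Z, SSSZ))
  step 1: add(SSSZ, add(Z, SSSZ))
  step 2: S(add(SSZ, add(Z, SSSZ)))
  step 3: S(S(add(SZ, add(Z, SSSZ))))
  step 4: S(S(S(add(Z, add(Z, SSSZ)))))
  step 5: S(S(S(add(Z, SSSZ))))
  step 6: S^6(Z)

Answer: SAME — A ⇓ S^6(Z), B ⇓ S^6(Z)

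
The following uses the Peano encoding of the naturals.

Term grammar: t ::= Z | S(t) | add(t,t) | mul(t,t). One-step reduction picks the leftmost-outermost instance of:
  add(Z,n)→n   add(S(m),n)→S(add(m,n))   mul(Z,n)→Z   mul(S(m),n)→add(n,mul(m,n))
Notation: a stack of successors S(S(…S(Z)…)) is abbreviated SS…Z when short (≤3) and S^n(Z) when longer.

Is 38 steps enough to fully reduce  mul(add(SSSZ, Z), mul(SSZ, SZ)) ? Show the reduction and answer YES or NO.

Answer: YES — reaches normal form S^6(Z) in 38 ≤ 38 steps

Working:
  start: mul(add(SSSZ, Z), mul(SSZ, SZ))
  [1] mul(S(add(SSZ, Z)), mul(SSZ, SZ))
  [2] add(mul(SSZ, SZ), mul(add(SSZ, Z), mul(SSZ, SZ)))
  [3] add(add(SZ, mul(SZ, SZ)), mul(add(SSZ, Z), mul(SSZ, SZ)))
  [4] add(S(add(Z, mul(SZ, SZ))), mul(add(SSZ, Z), mul(SSZ, SZ)))
  [5] S(add(add(Z, mul(SZ, SZ)), mul(add(SSZ, Z), mul(SSZ, SZ))))
  [6] S(add(mul(SZ, SZ), mul(add(SSZ, Z), mul(SSZ, SZ))))
  [7] S(add(add(SZ, mul(Z, SZ)), mul(add(SSZ, Z), mul(SSZ, SZ))))
  [8] S(add(S(add(Z, mul(Z, SZ))), mul(add(SSZ, Z), mul(SSZ, SZ))))
  [9] S(S(add(add(Z, mul(Z, SZ)), mul(add(SSZ, Z), mul(SSZ, SZ)))))
  [10] S(S(add(mul(Z, SZ), mul(add(SSZ, Z), mul(SSZ, SZ)))))
  [11] S(S(add(Z, mul(add(SSZ, Z), mul(SSZ, SZ)))))
  [12] S(S(mul(add(SSZ, Z), mul(SSZ, SZ))))
  [13] S(S(mul(S(add(SZ, Z)), mul(SSZ, SZ))))
  [14] S(S(add(mul(SSZ, SZ), mul(add(SZ, Z), mul(SSZ, SZ)))))
  [15] S(S(add(add(SZ, mul(SZ, SZ)), mul(add(SZ, Z), mul(SSZ, SZ)))))
  [16] S(S(add(S(add(Z, mul(SZ, SZ))), mul(add(SZ, Z), mul(SSZ, SZ)))))
  [17] S(S(S(add(add(Z, mul(SZ, SZ)), mul(add(SZ, Z), mul(SSZ, SZ))))))
  [18] S(S(S(add(mul(SZ, SZ), mul(add(SZ, Z), mul(SSZ, SZ))))))
  [19] S(S(S(add(add(SZ, mul(Z, SZ)), mul(add(SZ, Z), mul(SSZ, SZ))))))
  [20] S(S(S(add(S(add(Z, mul(Z, SZ))), mul(add(SZ, Z), mul(SSZ, SZ))))))
  [21] S(S(S(S(add(add(Z, mul(Z, SZ)), mul(add(SZ, Z), mul(SSZ, SZ)))))))
  [22] S(S(S(S(add(mul(Z, SZ), mul(add(SZ, Z), mul(SSZ, SZ)))))))
  [23] S(S(S(S(add(Z, mul(add(SZ, Z), mul(SSZ, SZ)))))))
  [24] S(S(S(S(mul(add(SZ, Z), mul(SSZ, SZ))))))
  [25] S(S(S(S(mul(S(add(Z, Z)), mul(SSZ, SZ))))))
  [26] S(S(S(S(add(mul(SSZ, SZ), mul(add(Z, Z), mul(SSZ, SZ)))))))
  [27] S(S(S(S(add(add(SZ, mul(SZ, SZ)), mul(add(Z, Z), mul(SSZ, SZ)))))))
  [28] S(S(S(S(add(S(add(Z, mul(SZ, SZ))), mul(add(Z, Z), mul(SSZ, SZ)))))))
  [29] S(S(S(S(S(add(add(Z, mul(SZ, SZ)), mul(add(Z, Z), mul(SSZ, SZ))))))))
  [30] S(S(S(S(S(add(mul(SZ, SZ), mul(add(Z, Z), mul(SSZ, SZ))))))))
  [31] S(S(S(S(S(add(add(SZ, mul(Z, SZ)), mul(add(Z, Z), mul(SSZ, SZ))))))))
  [32] S(S(S(S(S(add(S(add(Z, mul(Z, SZ))), mul(add(Z, Z), mul(SSZ, SZ))))))))
  [33] S(S(S(S(S(S(add(add(Z, mul(Z, SZ)), mul(add(Z, Z), mul(SSZ, SZ)))))))))
  [34] S(S(S(S(S(S(add(mul(Z, SZ), mul(add(Z, Z), mul(SSZ, SZ)))))))))
  [35] S(S(S(S(S(S(add(Z, mul(add(Z, Z), mul(SSZ, SZ)))))))))
  [36] S(S(S(S(S(S(mul(add(Z, Z), mul(SSZ, SZ))))))))
  [37] S(S(S(S(S(S(mul(Z, mul(SSZ, SZ))))))))
  [38] S^6(Z)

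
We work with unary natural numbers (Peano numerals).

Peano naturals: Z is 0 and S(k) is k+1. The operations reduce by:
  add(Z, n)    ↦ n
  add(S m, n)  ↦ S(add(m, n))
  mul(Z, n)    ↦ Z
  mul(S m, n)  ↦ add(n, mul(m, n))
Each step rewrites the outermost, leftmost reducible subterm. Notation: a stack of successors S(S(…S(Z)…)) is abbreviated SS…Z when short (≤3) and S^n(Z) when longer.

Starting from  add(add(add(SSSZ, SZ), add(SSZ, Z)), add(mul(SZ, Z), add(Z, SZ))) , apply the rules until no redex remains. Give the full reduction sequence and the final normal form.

  start: add(add(add(SSSZ, SZ), add(SSZ, Z)), add(mul(SZ, Z), add(Z, SZ)))
  step 1: add(add(S(add(SSZ, SZ)), add(SSZ, Z)), add(mul(SZ, Z), add(Z, SZ)))
  step 2: add(S(add(add(SSZ, SZ), add(SSZ, Z))), add(mul(SZ, Z), add(Z, SZ)))
  step 3: S(add(add(add(SSZ, SZ), add(SSZ, Z)), add(mul(SZ, Z), add(Z, SZ))))
  step 4: S(add(add(S(add(SZ, SZ)), add(SSZ, Z)), add(mul(SZ, Z), add(Z, SZ))))
  step 5: S(add(S(add(add(SZ, SZ), add(SSZ, Z))), add(mul(SZ, Z), add(Z, SZ))))
  step 6: S(S(add(add(add(SZ, SZ), add(SSZ, Z)), add(mul(SZ, Z), add(Z, SZ)))))
  step 7: S(S(add(add(S(add(Z, SZ)), add(SSZ, Z)), add(mul(SZ, Z), add(Z, SZ)))))
  step 8: S(S(add(S(add(add(Z, SZ), add(SSZ, Z))), add(mul(SZ, Z), add(Z, SZ)))))
  step 9: S(S(S(add(add(add(Z, SZ), add(SSZ, Z)), add(mul(SZ, Z), add(Z, SZ))))))
  step 10: S(S(S(add(add(SZ, add(SSZ, Z)), add(mul(SZ, Z), add(Z, SZ))))))
  step 11: S(S(S(add(S(add(Z, add(SSZ, Z))), add(mul(SZ, Z), add(Z, SZ))))))
  step 12: S(S(S(S(add(add(Z, add(SSZ, Z)), add(mul(SZ, Z), add(Z, SZ)))))))
  step 13: S(S(S(S(add(add(SSZ, Z), add(mul(SZ, Z), add(Z, SZ)))))))
  step 14: S(S(S(S(add(S(add(SZ, Z)), add(mul(SZ, Z), add(Z, SZ)))))))
  step 15: S(S(S(S(S(add(add(SZ, Z), add(mul(SZ, Z), add(Z, SZ))))))))
  step 16: S(S(S(S(S(add(S(add(Z, Z)), add(mul(SZ, Z), add(Z, SZ))))))))
  step 17: S(S(S(S(S(S(add(add(Z, Z), add(mul(SZ, Z), add(Z, SZ)))))))))
  step 18: S(S(S(S(S(S(add(Z, add(mul(SZ, Z), add(Z, SZ)))))))))
  step 19: S(S(S(S(S(S(add(mul(SZ, Z), add(Z, SZ))))))))
  step 20: S(S(S(S(S(S(add(add(Z, mul(Z, Z)), add(Z, SZ))))))))
  step 21: S(S(S(S(S(S(add(mul(Z, Z), add(Z, SZ))))))))
  step 22: S(S(S(S(S(S(add(Z, add(Z, SZ))))))))
  step 23: S(S(S(S(S(S(add(Z, SZ)))))))
  step 24: S^7(Z)

Answer: normal form = S^7(Z)  (in 24 steps)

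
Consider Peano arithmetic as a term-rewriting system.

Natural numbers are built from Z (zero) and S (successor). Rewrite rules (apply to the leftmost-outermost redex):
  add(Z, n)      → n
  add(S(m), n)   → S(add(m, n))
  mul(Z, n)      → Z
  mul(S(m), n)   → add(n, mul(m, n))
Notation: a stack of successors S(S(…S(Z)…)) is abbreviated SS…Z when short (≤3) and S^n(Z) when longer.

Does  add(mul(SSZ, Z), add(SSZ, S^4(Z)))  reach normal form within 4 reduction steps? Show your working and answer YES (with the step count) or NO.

  start: add(mul(SSZ, Z), add(SSZ, S^4(Z)))
  [1] add(add(Z, mul(SZ, Z)), add(SSZ, S^4(Z)))
  [2] add(mul(SZ, Z), add(SSZ, S^4(Z)))
  [3] add(add(Z, mul(Z, Z)), add(SSZ, S^4(Z)))
  [4] add(mul(Z, Z), add(SSZ, S^4(Z)))

Answer: NO — after 4 steps the term is add(mul(Z, Z), add(SSZ, S^4(Z))), not yet normal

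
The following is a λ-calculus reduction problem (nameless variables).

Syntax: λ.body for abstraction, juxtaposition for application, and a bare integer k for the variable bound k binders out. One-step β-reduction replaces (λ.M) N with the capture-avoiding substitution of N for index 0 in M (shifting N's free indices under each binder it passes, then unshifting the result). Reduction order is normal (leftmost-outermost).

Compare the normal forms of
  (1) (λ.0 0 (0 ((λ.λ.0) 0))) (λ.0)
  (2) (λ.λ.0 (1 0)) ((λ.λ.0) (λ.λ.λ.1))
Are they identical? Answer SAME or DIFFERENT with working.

Term A:
  start: (λ.0 0 (0 ((λ.λ.0) 0))) (λ.0)
  [1] (λ.0) (λ.0) ((λ.0) ((λ.λ.0) (λ.0)))
  [2] (λ.0) ((λ.0) ((λ.λ.0) (λ.0)))
  [3] (λ.0) ((λ.λ.0) (λ.0))
  [4] (λ.λ.0) (λ.0)
  [5] λ.0

Term B:
  start: (λ.λ.0 (1 0)) ((λ.λ.0) (λ.λ.λ.1))
  [1] λ.0 ((λ.λ.0) (λ.λ.λ.1) 0)
  [2] λ.0 ((λ.0) 0)
  [3] λ.0 0

Answer: DIFFERENT — A ⇓ λ.0, B ⇓ λ.0 0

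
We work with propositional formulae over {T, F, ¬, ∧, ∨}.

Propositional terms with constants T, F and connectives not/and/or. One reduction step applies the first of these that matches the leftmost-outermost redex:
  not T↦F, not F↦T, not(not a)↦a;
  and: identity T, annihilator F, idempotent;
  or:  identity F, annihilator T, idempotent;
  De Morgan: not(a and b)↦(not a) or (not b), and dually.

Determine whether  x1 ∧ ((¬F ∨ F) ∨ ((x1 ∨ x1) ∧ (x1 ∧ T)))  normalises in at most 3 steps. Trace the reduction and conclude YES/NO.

Answer: NO — after 3 steps the term is x1 ∧ T, not yet normal

Derivation:
  start: x1 ∧ ((¬F ∨ F) ∨ ((x1 ∨ x1) ∧ (x1 ∧ T)))
  step 1: x1 ∧ (¬F ∨ ((x1 ∨ x1) ∧ (x1 ∧ T)))
  step 2: x1 ∧ (T ∨ ((x1 ∨ x1) ∧ (x1 ∧ T)))
  step 3: x1 ∧ T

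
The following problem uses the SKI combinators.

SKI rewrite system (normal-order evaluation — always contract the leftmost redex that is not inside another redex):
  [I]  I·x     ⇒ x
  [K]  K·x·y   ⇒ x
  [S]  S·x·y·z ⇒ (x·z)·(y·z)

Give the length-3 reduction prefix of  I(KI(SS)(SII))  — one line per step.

  start: I(KI(SS)(SII))
  [1] KI(SS)(SII)
  [2] I(SII)
  [3] SII

Answer: after 3 steps: SII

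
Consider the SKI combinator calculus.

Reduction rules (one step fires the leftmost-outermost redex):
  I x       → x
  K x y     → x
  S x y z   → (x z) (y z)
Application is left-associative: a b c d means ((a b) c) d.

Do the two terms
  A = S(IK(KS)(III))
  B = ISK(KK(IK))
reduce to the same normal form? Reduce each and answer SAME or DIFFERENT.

Answer: DIFFERENT — A ⇓ S(KS), B ⇓ SKK

Derivation:
Term A:
  start: S(IK(KS)(III))
  step 1: S(K(KS)(III))
  step 2: S(KS)

Term B:
  start: ISK(KK(IK))
  step 1: SK(KK(IK))
  step 2: SKK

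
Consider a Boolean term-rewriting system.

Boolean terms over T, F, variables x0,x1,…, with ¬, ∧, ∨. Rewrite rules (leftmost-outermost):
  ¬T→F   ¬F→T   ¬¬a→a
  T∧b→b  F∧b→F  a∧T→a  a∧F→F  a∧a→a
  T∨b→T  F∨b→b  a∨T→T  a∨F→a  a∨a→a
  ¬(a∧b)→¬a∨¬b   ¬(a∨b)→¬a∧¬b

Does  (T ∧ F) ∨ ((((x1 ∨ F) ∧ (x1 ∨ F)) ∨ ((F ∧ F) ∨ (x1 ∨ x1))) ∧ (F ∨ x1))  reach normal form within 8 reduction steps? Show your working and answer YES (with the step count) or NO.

Answer: NO — after 8 steps the term is x1 ∧ (F ∨ x1), not yet normal

Reduction:
  start: (T ∧ F) ∨ ((((x1 ∨ F) ∧ (x1 ∨ F)) ∨ ((F ∧ F) ∨ (x1 ∨ x1))) ∧ (F ∨ x1))
  step 1: F ∨ ((((x1 ∨ F) ∧ (x1 ∨ F)) ∨ ((F ∧ F) ∨ (x1 ∨ x1))) ∧ (F ∨ x1))
  step 2: (((x1 ∨ F) ∧ (x1 ∨ F)) ∨ ((F ∧ F) ∨ (x1 ∨ x1))) ∧ (F ∨ x1)
  step 3: ((x1 ∨ F) ∨ ((F ∧ F) ∨ (x1 ∨ x1))) ∧ (F ∨ x1)
  step 4: (x1 ∨ ((F ∧ F) ∨ (x1 ∨ x1))) ∧ (F ∨ x1)
  step 5: (x1 ∨ (F ∨ (x1 ∨ x1))) ∧ (F ∨ x1)
  step 6: (x1 ∨ (x1 ∨ x1)) ∧ (F ∨ x1)
  step 7: (x1 ∨ x1) ∧ (F ∨ x1)
  step 8: x1 ∧ (F ∨ x1)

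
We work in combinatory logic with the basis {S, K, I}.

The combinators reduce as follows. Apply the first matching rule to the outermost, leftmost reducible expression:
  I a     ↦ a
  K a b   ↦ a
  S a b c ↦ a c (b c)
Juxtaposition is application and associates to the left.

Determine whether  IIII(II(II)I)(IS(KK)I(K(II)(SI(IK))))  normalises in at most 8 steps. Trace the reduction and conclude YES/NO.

Answer: NO — after 8 steps the term is I(IS(KK)I(K(II)(SI(IK)))), not yet normal

Derivation:
  start: IIII(II(II)I)(IS(KK)I(K(II)(SI(IK))))
  →1  III(II(II)I)(IS(KK)I(K(II)(SI(IK))))
  →2  II(II(II)I)(IS(KK)I(K(II)(SI(IK))))
  →3  I(II(II)I)(IS(KK)I(K(II)(SI(IK))))
  →4  II(II)I(IS(KK)I(K(II)(SI(IK))))
  →5  I(II)I(IS(KK)I(K(II)(SI(IK))))
  →6  III(IS(KK)I(K(II)(SI(IK))))
  →7  II(IS(KK)I(K(II)(SI(IK))))
  →8  I(IS(KK)I(K(II)(SI(IK))))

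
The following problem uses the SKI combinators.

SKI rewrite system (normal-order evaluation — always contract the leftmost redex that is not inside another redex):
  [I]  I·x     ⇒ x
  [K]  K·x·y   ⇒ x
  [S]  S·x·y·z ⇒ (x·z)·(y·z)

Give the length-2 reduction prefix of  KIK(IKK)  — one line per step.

  start: KIK(IKK)
  [1] I(IKK)
  [2] IKK

Answer: after 2 steps: IKK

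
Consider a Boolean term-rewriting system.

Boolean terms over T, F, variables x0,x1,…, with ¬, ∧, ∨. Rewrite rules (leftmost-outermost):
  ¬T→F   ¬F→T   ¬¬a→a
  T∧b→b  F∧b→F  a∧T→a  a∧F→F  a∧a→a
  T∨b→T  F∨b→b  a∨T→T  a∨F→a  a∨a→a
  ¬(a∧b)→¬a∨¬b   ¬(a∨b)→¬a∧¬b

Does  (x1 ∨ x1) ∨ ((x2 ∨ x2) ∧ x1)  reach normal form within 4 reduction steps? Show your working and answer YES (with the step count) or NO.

  start: (x1 ∨ x1) ∨ ((x2 ∨ x2) ∧ x1)
  [1] x1 ∨ ((x2 ∨ x2) ∧ x1)
  [2] x1 ∨ (x2 ∧ x1)

Answer: YES — reaches normal form x1 ∨ (x2 ∧ x1) in 2 ≤ 4 steps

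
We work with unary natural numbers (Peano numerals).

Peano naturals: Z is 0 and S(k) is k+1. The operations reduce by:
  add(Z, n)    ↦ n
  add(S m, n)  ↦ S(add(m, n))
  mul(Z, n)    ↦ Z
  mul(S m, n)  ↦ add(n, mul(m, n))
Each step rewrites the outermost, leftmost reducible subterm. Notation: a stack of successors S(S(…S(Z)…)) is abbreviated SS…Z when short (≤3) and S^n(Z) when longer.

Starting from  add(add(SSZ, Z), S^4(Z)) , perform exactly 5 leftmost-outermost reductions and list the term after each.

  start: add(add(SSZ, Z), S^4(Z))
  [1] add(S(add(SZ, Z)), S^4(Z))
  [2] S(add(add(SZ, Z), S^4(Z)))
  [3] S(add(S(add(Z, Z)), S^4(Z)))
  [4] S(S(add(add(Z, Z), S^4(Z))))
  [5] S(S(add(Z, S^4(Z))))

Answer: after 5 steps: S(S(add(Z, S^4(Z))))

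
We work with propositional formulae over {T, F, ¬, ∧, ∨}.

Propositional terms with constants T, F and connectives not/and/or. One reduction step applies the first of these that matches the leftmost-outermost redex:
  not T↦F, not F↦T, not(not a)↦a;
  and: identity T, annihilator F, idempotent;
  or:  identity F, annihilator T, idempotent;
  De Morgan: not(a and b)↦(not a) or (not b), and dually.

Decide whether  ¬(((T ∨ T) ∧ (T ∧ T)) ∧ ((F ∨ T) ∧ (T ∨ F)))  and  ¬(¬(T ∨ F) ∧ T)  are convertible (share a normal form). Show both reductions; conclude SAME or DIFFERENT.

Answer: DIFFERENT — A ⇓ F, B ⇓ T

Reduction:
Term A:
  start: ¬(((T ∨ T) ∧ (T ∧ T)) ∧ ((F ∨ T) ∧ (T ∨ F)))
  step 1: ¬((T ∨ T) ∧ (T ∧ T)) ∨ ¬((F ∨ T) ∧ (T ∨ F))
  step 2: (¬(T ∨ T) ∨ ¬(T ∧ T)) ∨ ¬((F ∨ T) ∧ (T ∨ F))
  step 3: ((¬T ∧ ¬T) ∨ ¬(T ∧ T)) ∨ ¬((F ∨ T) ∧ (T ∨ F))
  step 4: (¬T ∨ ¬(T ∧ T)) ∨ ¬((F ∨ T) ∧ (T ∨ F))
  step 5: (F ∨ ¬(T ∧ T)) ∨ ¬((F ∨ T) ∧ (T ∨ F))
  step 6: ¬(T ∧ T) ∨ ¬((F ∨ T) ∧ (T ∨ F))
  step 7: (¬T ∨ ¬T) ∨ ¬((F ∨ T) ∧ (T ∨ F))
  step 8: ¬T ∨ ¬((F ∨ T) ∧ (T ∨ F))
  step 9: F ∨ ¬((F ∨ T) ∧ (T ∨ F))
  step 10: ¬((F ∨ T) ∧ (T ∨ F))
  step 11: ¬(F ∨ T) ∨ ¬(T ∨ F)
  step 12: (¬F ∧ ¬T) ∨ ¬(T ∨ F)
  step 13: (T ∧ ¬T) ∨ ¬(T ∨ F)
  step 14: ¬T ∨ ¬(T ∨ F)
  step 15: F ∨ ¬(T ∨ F)
  step 16: ¬(T ∨ F)
  step 17: ¬T ∧ ¬F
  step 18: F ∧ ¬F
  step 19: F

Term B:
  start: ¬(¬(T ∨ F) ∧ T)
  step 1: ¬¬(T ∨ F) ∨ ¬T
  step 2: (T ∨ F) ∨ ¬T
  step 3: T ∨ ¬T
  step 4: T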